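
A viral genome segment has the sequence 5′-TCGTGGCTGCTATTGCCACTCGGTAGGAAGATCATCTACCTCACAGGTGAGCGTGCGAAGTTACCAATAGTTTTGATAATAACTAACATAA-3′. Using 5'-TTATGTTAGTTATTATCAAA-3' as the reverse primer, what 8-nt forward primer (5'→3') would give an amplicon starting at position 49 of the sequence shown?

5'-GAGCGTGC-3'

The reverse primer's reverse complement TTTGATAATAACTAACATAA matches the template at positions 72–91; the product starts at position 49.
The forward primer is identical to the top strand over positions 49–56: GAGCGTGC.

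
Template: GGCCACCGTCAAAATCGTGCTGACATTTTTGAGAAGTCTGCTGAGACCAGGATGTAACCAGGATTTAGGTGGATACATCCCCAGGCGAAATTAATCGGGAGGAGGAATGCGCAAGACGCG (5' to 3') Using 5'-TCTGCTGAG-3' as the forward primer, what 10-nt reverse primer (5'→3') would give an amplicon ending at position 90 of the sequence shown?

5'-TTTCGCCTGG-3'

The forward primer binds at positions 37–45; the product's 3' end on the top strand is position 90.
The reverse primer anneals to the top strand over positions 81–90, i.e. to CCAGGCGAAA.
Its sequence written 5'→3' is the reverse complement: TTTCGCCTGG.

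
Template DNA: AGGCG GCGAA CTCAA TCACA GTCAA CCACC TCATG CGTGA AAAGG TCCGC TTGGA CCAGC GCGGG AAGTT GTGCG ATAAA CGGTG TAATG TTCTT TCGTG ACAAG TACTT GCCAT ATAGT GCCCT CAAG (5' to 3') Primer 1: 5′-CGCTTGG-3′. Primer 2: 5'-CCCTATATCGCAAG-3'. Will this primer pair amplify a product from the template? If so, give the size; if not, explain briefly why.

Primer 2 (CCCTATATCGCAAG) does not match the top strand, and its reverse complement CTTGCGATATAGGG does not match either.
With no annealing site for primer 2, no amplification occurs.

No product — primer 2 has no binding site in the template.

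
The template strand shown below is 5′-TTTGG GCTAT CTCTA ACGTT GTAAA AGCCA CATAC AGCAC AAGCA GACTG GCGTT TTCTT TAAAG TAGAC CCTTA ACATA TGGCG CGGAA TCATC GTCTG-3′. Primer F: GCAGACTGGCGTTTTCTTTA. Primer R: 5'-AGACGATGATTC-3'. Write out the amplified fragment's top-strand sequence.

5'-GCAGACTGGCGTTTTCTTTAAAGTAGACCCTTAACATATGGCGCGGAATCATCGTCT-3'

Forward primer GCAGACTGGCGTTTTCTTTA is found on the top strand at positions 43–62.
Taking the reverse complement of AGACGATGATTC gives GAATCATCGTCT, found at positions 88–99 on the template; the primer anneals here to the top strand with its 3' end pointing upstream.
The product is the template from position 43 through 99 (57 bp).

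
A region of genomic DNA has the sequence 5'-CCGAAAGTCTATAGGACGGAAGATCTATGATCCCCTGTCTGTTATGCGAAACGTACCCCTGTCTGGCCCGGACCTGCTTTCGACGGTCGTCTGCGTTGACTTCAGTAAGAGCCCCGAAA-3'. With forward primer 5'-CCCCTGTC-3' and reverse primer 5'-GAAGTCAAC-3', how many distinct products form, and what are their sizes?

The forward primer CCCCTGTC matches the top strand at positions 32–39, 56–63.
The reverse primer's reverse complement is GTTGACTTC, matching at positions 95–103.
Each forward site pairs with the reverse site to give a product ending at position 103: sizes 72, 48 bp.

Two products: 72 bp, 48 bp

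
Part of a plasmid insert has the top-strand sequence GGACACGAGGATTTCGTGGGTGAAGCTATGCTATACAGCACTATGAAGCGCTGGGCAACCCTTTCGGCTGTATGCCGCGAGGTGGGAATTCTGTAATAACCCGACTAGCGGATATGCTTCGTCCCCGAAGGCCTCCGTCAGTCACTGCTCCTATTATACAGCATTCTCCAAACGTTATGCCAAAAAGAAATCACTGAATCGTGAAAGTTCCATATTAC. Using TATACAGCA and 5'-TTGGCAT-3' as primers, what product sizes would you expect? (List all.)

152 bp, 29 bp

The forward primer TATACAGCA matches the top strand at positions 32–40, 155–163.
The reverse primer's reverse complement is ATGCCAA, matching at positions 177–183.
Each forward site pairs with the reverse site to give a product ending at position 183: sizes 152, 29 bp.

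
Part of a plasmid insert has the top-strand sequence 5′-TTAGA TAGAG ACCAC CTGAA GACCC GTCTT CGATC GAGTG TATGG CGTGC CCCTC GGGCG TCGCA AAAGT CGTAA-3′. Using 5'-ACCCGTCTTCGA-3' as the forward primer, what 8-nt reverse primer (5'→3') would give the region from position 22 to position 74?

5'-TACGACTT-3'

The product's 3' end on the top strand is position 74.
The reverse primer anneals to the top strand over positions 67–74, i.e. to AAGTCGTA.
Its sequence written 5'→3' is the reverse complement: TACGACTT.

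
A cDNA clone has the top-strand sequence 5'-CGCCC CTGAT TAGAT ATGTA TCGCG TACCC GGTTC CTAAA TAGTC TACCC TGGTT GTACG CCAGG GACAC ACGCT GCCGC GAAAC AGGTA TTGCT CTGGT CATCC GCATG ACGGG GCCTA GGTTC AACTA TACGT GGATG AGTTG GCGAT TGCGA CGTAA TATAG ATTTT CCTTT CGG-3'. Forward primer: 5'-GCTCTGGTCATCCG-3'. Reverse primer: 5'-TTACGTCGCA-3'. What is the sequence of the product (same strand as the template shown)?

The forward primer matches the template at positions 93–106.
The reverse primer's reverse complement is TGCGACGTAA, which matches the template at positions 151–160.
The product is the template from position 93 through 160 (68 bp).

5'-GCTCTGGTCATCCGCATGACGGGGCCTAGGTTCAACTATACGTGGATGAGTTGGCGATTGCGACGTAA-3'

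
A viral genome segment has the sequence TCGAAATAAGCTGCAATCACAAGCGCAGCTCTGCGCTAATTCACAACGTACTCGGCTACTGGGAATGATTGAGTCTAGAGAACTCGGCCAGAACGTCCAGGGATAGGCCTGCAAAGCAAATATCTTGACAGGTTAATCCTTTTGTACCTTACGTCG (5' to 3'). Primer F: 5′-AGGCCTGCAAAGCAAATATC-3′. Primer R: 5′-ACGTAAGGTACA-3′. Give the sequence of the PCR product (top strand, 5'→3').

5'-AGGCCTGCAAAGCAAATATCTTGACAGGTTAATCCTTTTGTACCTTACGT-3'

Forward primer AGGCCTGCAAAGCAAATATC is found on the top strand at positions 105–124.
Reverse complement of the reverse primer: TGTACCTTACGT. This occurs on the top strand at positions 143–154.
The product is the template from position 105 through 154 (50 bp).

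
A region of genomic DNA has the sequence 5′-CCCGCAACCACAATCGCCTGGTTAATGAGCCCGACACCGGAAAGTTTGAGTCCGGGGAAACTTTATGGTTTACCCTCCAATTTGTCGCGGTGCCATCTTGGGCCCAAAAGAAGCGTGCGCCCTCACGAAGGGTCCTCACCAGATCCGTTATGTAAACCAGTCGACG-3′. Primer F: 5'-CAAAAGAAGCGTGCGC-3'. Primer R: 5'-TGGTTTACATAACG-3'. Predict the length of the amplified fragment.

55 bp

Forward primer CAAAAGAAGCGTGCGC is found on the top strand at positions 105–120.
The reverse primer's reverse complement is CGTTATGTAAACCA, which matches the template at positions 146–159.
The product runs from position 105 to position 159, so its length is 159 − 105 + 1 = 55 bp.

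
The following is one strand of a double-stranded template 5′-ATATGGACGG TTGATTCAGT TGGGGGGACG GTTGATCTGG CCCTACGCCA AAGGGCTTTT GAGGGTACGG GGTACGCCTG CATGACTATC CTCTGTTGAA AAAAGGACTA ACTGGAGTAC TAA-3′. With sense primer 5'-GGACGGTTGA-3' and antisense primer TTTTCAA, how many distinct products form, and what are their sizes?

The forward primer GGACGGTTGA matches the top strand at positions 5–14, 26–35.
The reverse primer's reverse complement is TTGAAAA, matching at positions 96–102.
Each forward site pairs with the reverse site to give a product ending at position 102: sizes 98, 77 bp.

Two products: 98 bp, 77 bp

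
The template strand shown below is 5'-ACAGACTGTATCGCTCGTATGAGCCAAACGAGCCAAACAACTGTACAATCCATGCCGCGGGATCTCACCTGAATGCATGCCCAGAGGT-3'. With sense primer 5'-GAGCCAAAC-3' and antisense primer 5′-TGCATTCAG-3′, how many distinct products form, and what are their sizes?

Two products: 57 bp, 48 bp

The forward primer GAGCCAAAC matches the top strand at positions 21–29, 30–38.
The reverse primer's reverse complement is CTGAATGCA, matching at positions 69–77.
Each forward site pairs with the reverse site to give a product ending at position 77: sizes 57, 48 bp.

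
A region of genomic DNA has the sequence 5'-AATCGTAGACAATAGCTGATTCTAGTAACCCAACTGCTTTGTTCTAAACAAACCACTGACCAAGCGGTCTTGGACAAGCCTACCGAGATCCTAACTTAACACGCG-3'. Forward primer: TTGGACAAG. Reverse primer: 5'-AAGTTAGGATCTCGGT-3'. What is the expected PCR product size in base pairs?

28 bp

Forward primer TTGGACAAG is found on the top strand at positions 70–78.
Taking the reverse complement of AAGTTAGGATCTCGGT gives ACCGAGATCCTAACTT, found at positions 82–97 on the template; the primer anneals here to the top strand with its 3' end pointing upstream.
Product length = (reverse-primer end) − (forward-primer start) + 1 = 97 − 70 + 1 = 28 bp.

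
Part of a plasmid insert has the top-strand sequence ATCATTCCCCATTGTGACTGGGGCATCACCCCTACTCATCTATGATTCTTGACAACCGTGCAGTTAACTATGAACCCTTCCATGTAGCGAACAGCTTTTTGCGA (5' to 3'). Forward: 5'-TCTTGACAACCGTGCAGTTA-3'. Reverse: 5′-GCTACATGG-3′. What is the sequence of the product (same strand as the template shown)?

5'-TCTTGACAACCGTGCAGTTAACTATGAACCCTTCCATGTAGC-3'

Scanning the template, TCTTGACAACCGTGCAGTTA occurs at positions 47–66; this primer anneals to the bottom strand there with its 3' end pointing downstream.
Reverse complement of the reverse primer: CCATGTAGC. This occurs on the top strand at positions 80–88.
The product is the template from position 47 through 88 (42 bp).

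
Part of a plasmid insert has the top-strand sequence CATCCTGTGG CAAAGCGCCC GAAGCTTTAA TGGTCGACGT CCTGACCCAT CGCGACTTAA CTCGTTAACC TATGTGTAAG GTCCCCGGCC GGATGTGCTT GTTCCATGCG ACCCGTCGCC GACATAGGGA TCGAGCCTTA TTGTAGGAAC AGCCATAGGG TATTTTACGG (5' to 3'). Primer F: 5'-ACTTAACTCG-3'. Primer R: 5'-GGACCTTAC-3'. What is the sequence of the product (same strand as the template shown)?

5'-ACTTAACTCGTTAACCTATGTGTAAGGTCC-3'

The forward primer matches the template at positions 55–64.
Reverse complement of the reverse primer: GTAAGGTCC. This occurs on the top strand at positions 76–84.
The product is the template from position 55 through 84 (30 bp).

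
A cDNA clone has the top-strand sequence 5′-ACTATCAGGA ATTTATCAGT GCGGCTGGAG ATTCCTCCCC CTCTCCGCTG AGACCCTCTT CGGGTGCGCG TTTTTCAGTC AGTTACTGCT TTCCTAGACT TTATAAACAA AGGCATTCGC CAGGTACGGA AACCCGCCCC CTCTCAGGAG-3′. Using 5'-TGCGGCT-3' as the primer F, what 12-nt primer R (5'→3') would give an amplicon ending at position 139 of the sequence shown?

The forward primer binds at positions 20–26; the product's 3' end on the top strand is position 139.
The reverse primer anneals to the top strand over positions 128–139, i.e. to GGAAACCCGCCC.
Its sequence written 5'→3' is the reverse complement: GGGCGGGTTTCC.

5'-GGGCGGGTTTCC-3'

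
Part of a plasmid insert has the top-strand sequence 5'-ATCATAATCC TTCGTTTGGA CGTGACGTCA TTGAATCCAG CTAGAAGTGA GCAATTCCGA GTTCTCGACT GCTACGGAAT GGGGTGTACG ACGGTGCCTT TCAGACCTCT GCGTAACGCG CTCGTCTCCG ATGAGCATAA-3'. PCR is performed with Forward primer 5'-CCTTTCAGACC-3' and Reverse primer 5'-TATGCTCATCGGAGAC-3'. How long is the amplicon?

The forward primer matches the template at positions 97–107.
Taking the reverse complement of TATGCTCATCGGAGAC gives GTCTCCGATGAGCATA, found at positions 124–139 on the template; the primer anneals here to the top strand with its 3' end pointing upstream.
Product length = (reverse-primer end) − (forward-primer start) + 1 = 139 − 97 + 1 = 43 bp.

43 bp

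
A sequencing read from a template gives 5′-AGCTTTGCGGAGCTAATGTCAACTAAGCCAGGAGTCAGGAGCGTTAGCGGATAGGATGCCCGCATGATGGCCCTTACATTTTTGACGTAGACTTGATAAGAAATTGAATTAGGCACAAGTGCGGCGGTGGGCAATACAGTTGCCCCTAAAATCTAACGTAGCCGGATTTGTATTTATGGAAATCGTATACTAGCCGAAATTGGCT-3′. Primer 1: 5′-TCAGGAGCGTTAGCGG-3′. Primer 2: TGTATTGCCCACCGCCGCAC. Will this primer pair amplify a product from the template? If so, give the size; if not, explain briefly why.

Yes — a 104 bp product.

Primer 1 (TCAGGAGCGTTAGCGG) matches the top strand at positions 35–50; it acts as a forward primer.
Primer 2's reverse complement is GTGCGGCGGTGGGCAATACA, matching the top strand at positions 119–138; it acts as a reverse primer.
The 3' ends face each other across positions 35–138, giving a 104 bp product.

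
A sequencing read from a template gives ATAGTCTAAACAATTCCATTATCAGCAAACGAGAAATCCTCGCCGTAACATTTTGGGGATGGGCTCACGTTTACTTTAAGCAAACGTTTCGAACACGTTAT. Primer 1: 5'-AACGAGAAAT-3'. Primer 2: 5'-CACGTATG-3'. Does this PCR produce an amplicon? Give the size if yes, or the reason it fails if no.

No product — primer 2 has no binding site in the template.

Primer 2 (CACGTATG) does not match the top strand, and its reverse complement CATACGTG does not match either.
With no annealing site for primer 2, no amplification occurs.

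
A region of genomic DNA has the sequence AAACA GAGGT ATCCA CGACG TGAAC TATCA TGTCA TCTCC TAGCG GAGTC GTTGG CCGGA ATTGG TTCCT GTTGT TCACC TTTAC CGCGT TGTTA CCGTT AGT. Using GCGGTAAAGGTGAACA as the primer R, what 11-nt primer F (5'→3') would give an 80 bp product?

The reverse primer's reverse complement TGTTCACCTTTACCGC matches the template at positions 73–88, so the product ends at position 88.
An 80 bp product then starts at position 88 − 80 + 1 = 9.
The forward primer is identical to the top strand there: GTATCCACGAC.

5'-GTATCCACGAC-3'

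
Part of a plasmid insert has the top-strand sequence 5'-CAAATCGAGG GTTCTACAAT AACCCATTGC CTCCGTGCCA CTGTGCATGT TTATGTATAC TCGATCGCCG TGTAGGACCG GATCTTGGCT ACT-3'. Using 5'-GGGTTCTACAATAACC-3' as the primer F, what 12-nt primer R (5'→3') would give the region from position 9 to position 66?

5'-GATCGAGTATAC-3'

The product's 3' end on the top strand is position 66.
The reverse primer anneals to the top strand over positions 55–66, i.e. to GTATACTCGATC.
Its sequence written 5'→3' is the reverse complement: GATCGAGTATAC.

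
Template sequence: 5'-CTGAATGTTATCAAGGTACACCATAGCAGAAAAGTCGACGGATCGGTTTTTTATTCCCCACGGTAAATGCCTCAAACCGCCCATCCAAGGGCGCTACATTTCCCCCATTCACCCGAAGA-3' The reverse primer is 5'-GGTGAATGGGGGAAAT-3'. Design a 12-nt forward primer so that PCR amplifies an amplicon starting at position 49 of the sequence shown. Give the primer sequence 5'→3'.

The reverse primer's reverse complement ATTTCCCCCATTCACC matches the template at positions 98–113; the product starts at position 49.
The forward primer is identical to the top strand over positions 49–60: TTTTATTCCCCA.

5'-TTTTATTCCCCA-3'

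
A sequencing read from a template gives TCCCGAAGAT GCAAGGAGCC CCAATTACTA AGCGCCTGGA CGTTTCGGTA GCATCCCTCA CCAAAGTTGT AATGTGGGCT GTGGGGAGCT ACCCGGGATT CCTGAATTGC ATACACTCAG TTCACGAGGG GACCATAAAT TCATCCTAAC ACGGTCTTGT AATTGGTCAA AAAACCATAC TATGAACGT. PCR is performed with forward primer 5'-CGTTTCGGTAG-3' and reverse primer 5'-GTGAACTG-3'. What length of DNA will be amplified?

Scanning the template, CGTTTCGGTAG occurs at positions 41–51; this primer anneals to the bottom strand there with its 3' end pointing downstream.
Reverse complement of the reverse primer: CAGTTCAC. This occurs on the top strand at positions 118–125.
Amplicon spans positions 41–125: 85 bp.

85 bp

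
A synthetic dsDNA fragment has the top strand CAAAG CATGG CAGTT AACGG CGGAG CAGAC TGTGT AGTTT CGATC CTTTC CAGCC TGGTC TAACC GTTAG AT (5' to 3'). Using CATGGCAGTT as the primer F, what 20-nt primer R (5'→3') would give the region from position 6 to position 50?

5'-GAAAGGATCGAAACTACACA-3'

The product's 3' end on the top strand is position 50.
The reverse primer anneals to the top strand over positions 31–50, i.e. to TGTGTAGTTTCGATCCTTTC.
Its sequence written 5'→3' is the reverse complement: GAAAGGATCGAAACTACACA.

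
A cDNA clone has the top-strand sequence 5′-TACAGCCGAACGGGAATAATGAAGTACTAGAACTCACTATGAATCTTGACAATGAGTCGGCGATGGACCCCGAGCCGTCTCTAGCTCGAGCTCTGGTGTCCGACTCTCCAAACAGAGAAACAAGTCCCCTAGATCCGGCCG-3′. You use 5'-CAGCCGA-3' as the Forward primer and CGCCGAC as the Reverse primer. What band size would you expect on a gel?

60 bp

Forward primer CAGCCGA is found on the top strand at positions 3–9.
Taking the reverse complement of CGCCGAC gives GTCGGCG, found at positions 56–62 on the template; the primer anneals here to the top strand with its 3' end pointing upstream.
Amplicon spans positions 3–62: 60 bp.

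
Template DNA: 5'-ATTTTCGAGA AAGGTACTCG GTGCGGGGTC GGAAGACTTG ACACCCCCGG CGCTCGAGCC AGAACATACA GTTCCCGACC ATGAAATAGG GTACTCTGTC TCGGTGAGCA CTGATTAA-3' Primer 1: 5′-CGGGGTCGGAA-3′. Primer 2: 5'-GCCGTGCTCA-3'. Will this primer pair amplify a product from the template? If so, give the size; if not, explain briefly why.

Primer 2 (GCCGTGCTCA) does not match the top strand, and its reverse complement TGAGCACGGC does not match either.
With no annealing site for primer 2, no amplification occurs.

No product — primer 2 has no binding site in the template.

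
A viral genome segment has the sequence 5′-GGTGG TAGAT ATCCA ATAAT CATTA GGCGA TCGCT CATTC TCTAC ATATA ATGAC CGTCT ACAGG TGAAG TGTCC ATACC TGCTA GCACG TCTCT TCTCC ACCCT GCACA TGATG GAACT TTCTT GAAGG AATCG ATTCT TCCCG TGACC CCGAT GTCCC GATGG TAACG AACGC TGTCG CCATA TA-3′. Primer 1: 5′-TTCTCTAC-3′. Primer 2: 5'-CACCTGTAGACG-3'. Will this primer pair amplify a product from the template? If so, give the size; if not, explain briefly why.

Yes — a 30 bp product.

Primer 1 (TTCTCTAC) matches the top strand at positions 38–45; it acts as a forward primer.
Primer 2's reverse complement is CGTCTACAGGTG, matching the top strand at positions 56–67; it acts as a reverse primer.
The 3' ends face each other across positions 38–67, giving a 30 bp product.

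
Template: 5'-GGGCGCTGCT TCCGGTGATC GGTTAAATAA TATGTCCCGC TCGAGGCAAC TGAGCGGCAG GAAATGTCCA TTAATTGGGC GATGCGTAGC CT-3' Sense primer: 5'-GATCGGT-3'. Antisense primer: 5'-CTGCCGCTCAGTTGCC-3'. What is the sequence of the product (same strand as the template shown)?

5'-GATCGGTTAAATAATATGTCCCGCTCGAGGCAACTGAGCGGCAG-3'

Scanning the template, GATCGGT occurs at positions 17–23; this primer anneals to the bottom strand there with its 3' end pointing downstream.
The reverse primer's reverse complement is GGCAACTGAGCGGCAG, which matches the template at positions 45–60.
The product is the template from position 17 through 60 (44 bp).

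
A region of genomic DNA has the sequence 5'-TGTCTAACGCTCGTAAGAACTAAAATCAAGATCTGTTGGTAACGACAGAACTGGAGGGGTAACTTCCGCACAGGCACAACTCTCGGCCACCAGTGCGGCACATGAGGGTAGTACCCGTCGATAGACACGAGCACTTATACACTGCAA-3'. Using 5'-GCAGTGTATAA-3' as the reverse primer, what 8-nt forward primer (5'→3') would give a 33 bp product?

The reverse primer's reverse complement TTATACACTGC matches the template at positions 135–145, so the product ends at position 145.
A 33 bp product then starts at position 145 − 33 + 1 = 113.
The forward primer is identical to the top strand there: ACCCGTCG.

5'-ACCCGTCG-3'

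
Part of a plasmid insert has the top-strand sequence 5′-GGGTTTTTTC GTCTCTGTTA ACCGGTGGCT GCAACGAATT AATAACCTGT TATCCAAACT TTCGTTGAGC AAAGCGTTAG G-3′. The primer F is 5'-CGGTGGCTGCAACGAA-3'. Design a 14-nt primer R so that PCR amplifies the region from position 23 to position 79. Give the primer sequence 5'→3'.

5'-TAACGCTTTGCTCA-3'

The product's 3' end on the top strand is position 79.
The reverse primer anneals to the top strand over positions 66–79, i.e. to TGAGCAAAGCGTTA.
Its sequence written 5'→3' is the reverse complement: TAACGCTTTGCTCA.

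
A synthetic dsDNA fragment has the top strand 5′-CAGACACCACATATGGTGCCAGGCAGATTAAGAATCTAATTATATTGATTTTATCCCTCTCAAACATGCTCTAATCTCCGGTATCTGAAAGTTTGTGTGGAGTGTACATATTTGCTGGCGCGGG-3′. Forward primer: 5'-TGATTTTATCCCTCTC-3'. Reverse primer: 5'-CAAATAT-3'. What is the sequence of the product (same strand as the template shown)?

5'-TGATTTTATCCCTCTCAAACATGCTCTAATCTCCGGTATCTGAAAGTTTGTGTGGAGTGTACATATTTG-3'

The forward primer matches the template at positions 46–61.
Reverse complement of the reverse primer: ATATTTG. This occurs on the top strand at positions 108–114.
The product is the template from position 46 through 114 (69 bp).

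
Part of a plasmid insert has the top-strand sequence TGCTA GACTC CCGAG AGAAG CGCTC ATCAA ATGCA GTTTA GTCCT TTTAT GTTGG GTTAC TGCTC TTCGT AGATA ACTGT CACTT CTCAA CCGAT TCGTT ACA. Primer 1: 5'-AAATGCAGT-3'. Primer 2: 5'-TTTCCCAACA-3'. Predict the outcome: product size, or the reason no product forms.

No product — primer 2 has no binding site in the template.

Primer 2 (TTTCCCAACA) does not match the top strand, and its reverse complement TGTTGGGAAA does not match either.
With no annealing site for primer 2, no amplification occurs.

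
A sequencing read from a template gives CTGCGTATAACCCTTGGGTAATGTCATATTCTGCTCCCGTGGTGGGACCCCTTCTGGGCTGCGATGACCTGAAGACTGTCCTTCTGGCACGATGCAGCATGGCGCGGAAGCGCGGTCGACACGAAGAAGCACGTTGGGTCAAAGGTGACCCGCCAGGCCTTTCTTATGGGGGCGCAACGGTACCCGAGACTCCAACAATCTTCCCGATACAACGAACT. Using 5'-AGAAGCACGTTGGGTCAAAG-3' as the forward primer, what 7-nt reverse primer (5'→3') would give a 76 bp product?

5'-GATTGTT-3'

The forward primer binds at positions 125–144, so a 76 bp product ends at position 125 + 76 − 1 = 200.
The reverse primer anneals to the top strand over positions 194–200, i.e. to AACAATC.
Its sequence written 5'→3' is the reverse complement: GATTGTT.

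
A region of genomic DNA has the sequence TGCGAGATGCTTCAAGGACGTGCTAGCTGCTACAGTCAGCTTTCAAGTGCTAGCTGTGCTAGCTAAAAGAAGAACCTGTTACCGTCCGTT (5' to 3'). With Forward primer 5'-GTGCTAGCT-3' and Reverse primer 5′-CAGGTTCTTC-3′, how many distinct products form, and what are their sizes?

The forward primer GTGCTAGCT matches the top strand at positions 20–28, 47–55, 56–64.
The reverse primer's reverse complement is GAAGAACCTG, matching at positions 69–78.
Each forward site pairs with the reverse site to give a product ending at position 78: sizes 59, 32, 23 bp.

Three products: 59 bp, 32 bp, 23 bp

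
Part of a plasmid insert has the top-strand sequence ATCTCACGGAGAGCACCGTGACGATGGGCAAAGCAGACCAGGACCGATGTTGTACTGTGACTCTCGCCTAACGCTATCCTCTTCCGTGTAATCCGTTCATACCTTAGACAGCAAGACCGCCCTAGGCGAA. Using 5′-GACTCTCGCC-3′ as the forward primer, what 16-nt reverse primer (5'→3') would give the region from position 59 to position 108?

The product's 3' end on the top strand is position 108.
The reverse primer anneals to the top strand over positions 93–108, i.e. to CCGTTCATACCTTAGA.
Its sequence written 5'→3' is the reverse complement: TCTAAGGTATGAACGG.

5'-TCTAAGGTATGAACGG-3'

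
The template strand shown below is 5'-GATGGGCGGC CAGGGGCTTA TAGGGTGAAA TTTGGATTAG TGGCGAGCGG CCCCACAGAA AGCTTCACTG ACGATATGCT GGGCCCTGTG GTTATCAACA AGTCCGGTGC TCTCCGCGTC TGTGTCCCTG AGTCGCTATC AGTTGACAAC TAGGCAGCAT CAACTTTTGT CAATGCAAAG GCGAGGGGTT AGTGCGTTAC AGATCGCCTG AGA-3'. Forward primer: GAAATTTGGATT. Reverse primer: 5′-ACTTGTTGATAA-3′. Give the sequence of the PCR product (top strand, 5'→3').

5'-GAAATTTGGATTAGTGGCGAGCGGCCCCACAGAAAGCTTCACTGACGATATGCTGGGCCCTGTGGTTATCAACAAGT-3'

Forward primer GAAATTTGGATT is found on the top strand at positions 27–38.
The reverse primer's reverse complement is TTATCAACAAGT, which matches the template at positions 92–103.
The product is the template from position 27 through 103 (77 bp).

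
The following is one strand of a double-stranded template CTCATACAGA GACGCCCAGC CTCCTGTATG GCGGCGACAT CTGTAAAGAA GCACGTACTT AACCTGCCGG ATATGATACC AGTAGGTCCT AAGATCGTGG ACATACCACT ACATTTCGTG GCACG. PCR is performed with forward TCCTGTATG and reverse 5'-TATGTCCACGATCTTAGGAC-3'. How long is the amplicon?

84 bp

Scanning the template, TCCTGTATG occurs at positions 22–30; this primer anneals to the bottom strand there with its 3' end pointing downstream.
Taking the reverse complement of TATGTCCACGATCTTAGGAC gives GTCCTAAGATCGTGGACATA, found at positions 86–105 on the template; the primer anneals here to the top strand with its 3' end pointing upstream.
The product runs from position 22 to position 105, so its length is 105 − 22 + 1 = 84 bp.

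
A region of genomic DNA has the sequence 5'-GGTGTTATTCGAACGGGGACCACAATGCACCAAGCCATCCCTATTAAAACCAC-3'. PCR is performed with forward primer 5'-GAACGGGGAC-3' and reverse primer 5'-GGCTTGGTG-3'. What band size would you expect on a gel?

26 bp

Forward primer GAACGGGGAC is found on the top strand at positions 11–20.
Reverse complement of the reverse primer: CACCAAGCC. This occurs on the top strand at positions 28–36.
The product runs from position 11 to position 36, so its length is 36 − 11 + 1 = 26 bp.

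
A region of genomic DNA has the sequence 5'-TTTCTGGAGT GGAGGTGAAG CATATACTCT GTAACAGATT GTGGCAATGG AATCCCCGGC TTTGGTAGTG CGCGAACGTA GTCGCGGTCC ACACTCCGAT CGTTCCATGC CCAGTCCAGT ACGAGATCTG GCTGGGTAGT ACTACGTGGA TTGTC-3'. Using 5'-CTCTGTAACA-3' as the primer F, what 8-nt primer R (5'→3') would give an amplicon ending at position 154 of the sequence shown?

5'-ACAATCCA-3'

The forward primer binds at positions 27–36; the product's 3' end on the top strand is position 154.
The reverse primer anneals to the top strand over positions 147–154, i.e. to TGGATTGT.
Its sequence written 5'→3' is the reverse complement: ACAATCCA.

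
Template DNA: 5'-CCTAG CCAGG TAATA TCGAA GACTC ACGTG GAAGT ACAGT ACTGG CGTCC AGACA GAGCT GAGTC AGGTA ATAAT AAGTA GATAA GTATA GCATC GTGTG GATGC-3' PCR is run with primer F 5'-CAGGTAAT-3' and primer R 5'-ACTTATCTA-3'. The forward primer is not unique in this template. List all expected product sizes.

81 bp, 23 bp

The forward primer CAGGTAAT matches the top strand at positions 7–14, 65–72.
The reverse primer's reverse complement is TAGATAAGT, matching at positions 79–87.
Each forward site pairs with the reverse site to give a product ending at position 87: sizes 81, 23 bp.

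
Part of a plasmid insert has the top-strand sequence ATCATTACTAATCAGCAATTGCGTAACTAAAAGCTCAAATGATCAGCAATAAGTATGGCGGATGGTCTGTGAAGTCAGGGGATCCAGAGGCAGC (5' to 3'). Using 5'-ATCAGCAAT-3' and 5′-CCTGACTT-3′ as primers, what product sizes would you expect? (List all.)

The forward primer ATCAGCAAT matches the top strand at positions 11–19, 42–50.
The reverse primer's reverse complement is AAGTCAGG, matching at positions 72–79.
Each forward site pairs with the reverse site to give a product ending at position 79: sizes 69, 38 bp.

69 bp, 38 bp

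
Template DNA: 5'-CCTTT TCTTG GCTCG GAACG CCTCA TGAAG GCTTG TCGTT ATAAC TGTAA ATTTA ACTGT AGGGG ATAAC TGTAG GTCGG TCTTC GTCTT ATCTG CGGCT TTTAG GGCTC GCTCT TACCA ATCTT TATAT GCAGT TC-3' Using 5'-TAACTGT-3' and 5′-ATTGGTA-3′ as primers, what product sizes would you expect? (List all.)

81 bp, 69 bp, 56 bp

The forward primer TAACTGT matches the top strand at positions 42–48, 54–60, 67–73.
The reverse primer's reverse complement is TACCAAT, matching at positions 116–122.
Each forward site pairs with the reverse site to give a product ending at position 122: sizes 81, 69, 56 bp.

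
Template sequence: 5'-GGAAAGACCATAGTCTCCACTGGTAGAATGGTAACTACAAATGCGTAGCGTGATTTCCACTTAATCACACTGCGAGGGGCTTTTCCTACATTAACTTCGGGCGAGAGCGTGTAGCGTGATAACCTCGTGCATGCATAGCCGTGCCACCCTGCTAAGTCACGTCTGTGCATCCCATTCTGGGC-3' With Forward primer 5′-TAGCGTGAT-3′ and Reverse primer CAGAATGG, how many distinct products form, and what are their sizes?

The forward primer TAGCGTGAT matches the top strand at positions 46–54, 112–120.
The reverse primer's reverse complement is CCATTCTG, matching at positions 172–179.
Each forward site pairs with the reverse site to give a product ending at position 179: sizes 134, 68 bp.

Two products: 134 bp, 68 bp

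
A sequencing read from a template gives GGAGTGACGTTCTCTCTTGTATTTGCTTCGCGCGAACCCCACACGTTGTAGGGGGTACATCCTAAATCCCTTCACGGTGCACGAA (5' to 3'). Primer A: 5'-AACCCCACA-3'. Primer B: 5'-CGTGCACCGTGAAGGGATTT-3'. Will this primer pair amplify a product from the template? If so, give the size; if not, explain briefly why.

Primer A (AACCCCACA) matches the top strand at positions 35–43; it acts as a forward primer.
Primer B's reverse complement is AAATCCCTTCACGGTGCACG, matching the top strand at positions 64–83; it acts as a reverse primer.
The 3' ends face each other across positions 35–83, giving a 49 bp product.

Yes — a 49 bp product.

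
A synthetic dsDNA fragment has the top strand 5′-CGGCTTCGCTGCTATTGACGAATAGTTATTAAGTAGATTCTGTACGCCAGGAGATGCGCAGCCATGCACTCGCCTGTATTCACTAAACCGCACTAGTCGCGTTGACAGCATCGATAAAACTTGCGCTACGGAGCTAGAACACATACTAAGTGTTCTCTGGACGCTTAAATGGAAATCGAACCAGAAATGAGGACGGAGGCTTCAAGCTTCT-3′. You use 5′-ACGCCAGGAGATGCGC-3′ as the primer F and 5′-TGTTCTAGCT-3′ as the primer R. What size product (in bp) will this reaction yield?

Forward primer ACGCCAGGAGATGCGC is found on the top strand at positions 44–59.
Reverse complement of the reverse primer: AGCTAGAACA. This occurs on the top strand at positions 132–141.
The product runs from position 44 to position 141, so its length is 141 − 44 + 1 = 98 bp.

98 bp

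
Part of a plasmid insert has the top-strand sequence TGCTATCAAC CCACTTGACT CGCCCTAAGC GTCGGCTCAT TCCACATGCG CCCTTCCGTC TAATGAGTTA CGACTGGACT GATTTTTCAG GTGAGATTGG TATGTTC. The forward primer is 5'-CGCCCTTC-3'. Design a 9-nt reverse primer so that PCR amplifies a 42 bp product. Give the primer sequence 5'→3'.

5'-CTGAAAAAT-3'

The forward primer binds at positions 49–56, so a 42 bp product ends at position 49 + 42 − 1 = 90.
The reverse primer anneals to the top strand over positions 82–90, i.e. to ATTTTTCAG.
Its sequence written 5'→3' is the reverse complement: CTGAAAAAT.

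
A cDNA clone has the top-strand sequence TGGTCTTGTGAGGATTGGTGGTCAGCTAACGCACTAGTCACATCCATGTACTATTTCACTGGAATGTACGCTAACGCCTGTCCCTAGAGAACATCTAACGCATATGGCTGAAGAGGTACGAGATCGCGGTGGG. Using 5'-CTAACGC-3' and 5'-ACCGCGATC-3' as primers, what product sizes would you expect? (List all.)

The forward primer CTAACGC matches the top strand at positions 26–32, 71–77, 95–101.
The reverse primer's reverse complement is GATCGCGGT, matching at positions 122–130.
Each forward site pairs with the reverse site to give a product ending at position 130: sizes 105, 60, 36 bp.

105 bp, 60 bp, 36 bp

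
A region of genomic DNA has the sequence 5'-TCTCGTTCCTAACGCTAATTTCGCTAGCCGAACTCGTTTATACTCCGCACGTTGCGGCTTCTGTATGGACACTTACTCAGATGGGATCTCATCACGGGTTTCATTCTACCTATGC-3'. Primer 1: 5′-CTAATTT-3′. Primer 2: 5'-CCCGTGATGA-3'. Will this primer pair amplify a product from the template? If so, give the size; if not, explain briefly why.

Primer 1 (CTAATTT) matches the top strand at positions 15–21; it acts as a forward primer.
Primer 2's reverse complement is TCATCACGGG, matching the top strand at positions 89–98; it acts as a reverse primer.
The 3' ends face each other across positions 15–98, giving an 84 bp product.

Yes — an 84 bp product.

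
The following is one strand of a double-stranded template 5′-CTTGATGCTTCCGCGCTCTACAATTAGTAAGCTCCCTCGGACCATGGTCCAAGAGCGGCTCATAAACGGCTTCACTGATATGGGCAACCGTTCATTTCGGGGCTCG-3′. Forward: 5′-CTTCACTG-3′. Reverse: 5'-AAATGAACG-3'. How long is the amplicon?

Scanning the template, CTTCACTG occurs at positions 70–77; this primer anneals to the bottom strand there with its 3' end pointing downstream.
The reverse primer's reverse complement is CGTTCATTT, which matches the template at positions 89–97.
Amplicon spans positions 70–97: 28 bp.

28 bp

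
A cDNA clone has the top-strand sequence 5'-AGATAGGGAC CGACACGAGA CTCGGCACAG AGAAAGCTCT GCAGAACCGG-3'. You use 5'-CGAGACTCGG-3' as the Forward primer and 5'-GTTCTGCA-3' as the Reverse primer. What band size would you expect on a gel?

32 bp

The forward primer matches the template at positions 16–25.
Taking the reverse complement of GTTCTGCA gives TGCAGAAC, found at positions 40–47 on the template; the primer anneals here to the top strand with its 3' end pointing upstream.
Product length = (reverse-primer end) − (forward-primer start) + 1 = 47 − 16 + 1 = 32 bp.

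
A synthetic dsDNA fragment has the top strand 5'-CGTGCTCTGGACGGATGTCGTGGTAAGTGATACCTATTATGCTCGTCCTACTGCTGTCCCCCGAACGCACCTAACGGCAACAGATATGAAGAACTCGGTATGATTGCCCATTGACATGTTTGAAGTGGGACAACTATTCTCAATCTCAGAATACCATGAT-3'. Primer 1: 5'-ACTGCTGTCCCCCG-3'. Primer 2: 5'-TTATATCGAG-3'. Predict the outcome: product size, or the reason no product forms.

Primer 2 (TTATATCGAG) does not match the top strand, and its reverse complement CTCGATATAA does not match either.
With no annealing site for primer 2, no amplification occurs.

No product — primer 2 has no binding site in the template.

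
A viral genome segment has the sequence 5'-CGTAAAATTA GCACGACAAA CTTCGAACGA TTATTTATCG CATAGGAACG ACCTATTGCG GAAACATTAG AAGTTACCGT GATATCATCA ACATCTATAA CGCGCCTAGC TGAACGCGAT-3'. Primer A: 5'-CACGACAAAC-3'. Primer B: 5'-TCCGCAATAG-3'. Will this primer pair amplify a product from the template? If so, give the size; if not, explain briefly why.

Yes — a 51 bp product.

Primer A (CACGACAAAC) matches the top strand at positions 12–21; it acts as a forward primer.
Primer B's reverse complement is CTATTGCGGA, matching the top strand at positions 53–62; it acts as a reverse primer.
The 3' ends face each other across positions 12–62, giving a 51 bp product.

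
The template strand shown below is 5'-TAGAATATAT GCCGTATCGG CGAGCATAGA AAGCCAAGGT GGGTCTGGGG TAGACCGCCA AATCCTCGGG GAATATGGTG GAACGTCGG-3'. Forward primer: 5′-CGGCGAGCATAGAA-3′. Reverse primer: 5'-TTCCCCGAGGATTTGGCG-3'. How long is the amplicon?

Scanning the template, CGGCGAGCATAGAA occurs at positions 18–31; this primer anneals to the bottom strand there with its 3' end pointing downstream.
Reverse complement of the reverse primer: CGCCAAATCCTCGGGGAA. This occurs on the top strand at positions 56–73.
The product runs from position 18 to position 73, so its length is 73 − 18 + 1 = 56 bp.

56 bp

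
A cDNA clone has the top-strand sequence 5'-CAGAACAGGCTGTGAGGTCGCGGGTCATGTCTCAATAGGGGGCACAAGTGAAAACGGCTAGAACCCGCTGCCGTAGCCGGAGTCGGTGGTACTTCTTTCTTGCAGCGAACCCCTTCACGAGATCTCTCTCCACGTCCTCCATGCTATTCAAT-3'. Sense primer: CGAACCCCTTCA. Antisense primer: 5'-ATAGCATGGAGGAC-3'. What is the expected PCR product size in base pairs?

42 bp

The forward primer matches the template at positions 106–117.
Reverse complement of the reverse primer: GTCCTCCATGCTAT. This occurs on the top strand at positions 134–147.
Product length = (reverse-primer end) − (forward-primer start) + 1 = 147 − 106 + 1 = 42 bp.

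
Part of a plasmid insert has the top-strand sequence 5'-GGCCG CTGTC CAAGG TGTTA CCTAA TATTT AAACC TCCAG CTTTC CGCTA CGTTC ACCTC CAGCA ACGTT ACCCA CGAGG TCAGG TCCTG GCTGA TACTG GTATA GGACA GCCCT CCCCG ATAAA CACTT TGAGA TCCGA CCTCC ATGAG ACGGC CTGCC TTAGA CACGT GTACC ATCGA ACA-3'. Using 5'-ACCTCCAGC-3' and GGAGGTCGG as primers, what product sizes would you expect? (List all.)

The forward primer ACCTCCAGC matches the top strand at positions 33–41, 56–64.
The reverse primer's reverse complement is CCGACCTCC, matching at positions 137–145.
Each forward site pairs with the reverse site to give a product ending at position 145: sizes 113, 90 bp.

113 bp, 90 bp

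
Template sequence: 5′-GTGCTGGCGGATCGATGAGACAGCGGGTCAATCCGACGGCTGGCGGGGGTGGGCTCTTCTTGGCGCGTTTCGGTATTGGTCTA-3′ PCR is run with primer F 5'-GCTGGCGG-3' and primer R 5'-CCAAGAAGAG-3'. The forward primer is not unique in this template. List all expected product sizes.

The forward primer GCTGGCGG matches the top strand at positions 3–10, 39–46.
The reverse primer's reverse complement is CTCTTCTTGG, matching at positions 54–63.
Each forward site pairs with the reverse site to give a product ending at position 63: sizes 61, 25 bp.

61 bp, 25 bp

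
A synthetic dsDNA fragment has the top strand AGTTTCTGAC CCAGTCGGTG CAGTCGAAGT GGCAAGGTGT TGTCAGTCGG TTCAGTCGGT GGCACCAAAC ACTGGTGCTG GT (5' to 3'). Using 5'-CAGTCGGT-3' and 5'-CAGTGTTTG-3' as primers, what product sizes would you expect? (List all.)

The forward primer CAGTCGGT matches the top strand at positions 12–19, 44–51, 53–60.
The reverse primer's reverse complement is CAAACACTG, matching at positions 66–74.
Each forward site pairs with the reverse site to give a product ending at position 74: sizes 63, 31, 22 bp.

63 bp, 31 bp, 22 bp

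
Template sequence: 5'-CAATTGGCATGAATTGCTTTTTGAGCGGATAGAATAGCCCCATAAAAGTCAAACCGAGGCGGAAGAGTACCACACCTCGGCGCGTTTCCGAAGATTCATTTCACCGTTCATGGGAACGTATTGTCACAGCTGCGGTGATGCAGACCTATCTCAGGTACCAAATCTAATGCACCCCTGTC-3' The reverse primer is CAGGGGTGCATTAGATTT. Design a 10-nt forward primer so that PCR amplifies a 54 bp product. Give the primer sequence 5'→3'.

The reverse primer's reverse complement AAATCTAATGCACCCCTG matches the template at positions 160–177, so the product ends at position 177.
A 54 bp product then starts at position 177 − 54 + 1 = 124.
The forward primer is identical to the top strand there: TCACAGCTGC.

5'-TCACAGCTGC-3'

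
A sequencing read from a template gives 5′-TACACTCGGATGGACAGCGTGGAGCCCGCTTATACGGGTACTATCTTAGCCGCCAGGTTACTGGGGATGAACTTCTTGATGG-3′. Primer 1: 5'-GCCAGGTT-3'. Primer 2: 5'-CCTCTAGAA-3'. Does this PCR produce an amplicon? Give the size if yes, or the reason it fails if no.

No product — primer 2 has no binding site in the template.

Primer 2 (CCTCTAGAA) does not match the top strand, and its reverse complement TTCTAGAGG does not match either.
With no annealing site for primer 2, no amplification occurs.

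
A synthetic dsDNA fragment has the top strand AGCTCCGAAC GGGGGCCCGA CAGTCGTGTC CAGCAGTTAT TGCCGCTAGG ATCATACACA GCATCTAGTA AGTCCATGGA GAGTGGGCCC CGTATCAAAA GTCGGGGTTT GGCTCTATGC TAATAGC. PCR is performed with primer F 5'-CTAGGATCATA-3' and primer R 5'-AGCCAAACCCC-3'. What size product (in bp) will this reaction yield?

69 bp

Forward primer CTAGGATCATA is found on the top strand at positions 46–56.
Reverse complement of the reverse primer: GGGGTTTGGCT. This occurs on the top strand at positions 104–114.
Amplicon spans positions 46–114: 69 bp.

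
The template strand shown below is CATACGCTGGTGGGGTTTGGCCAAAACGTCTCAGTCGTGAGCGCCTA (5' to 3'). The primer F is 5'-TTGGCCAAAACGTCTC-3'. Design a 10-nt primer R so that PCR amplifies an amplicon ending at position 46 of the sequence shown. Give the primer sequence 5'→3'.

The forward primer binds at positions 17–32; the product's 3' end on the top strand is position 46.
The reverse primer anneals to the top strand over positions 37–46, i.e. to GTGAGCGCCT.
Its sequence written 5'→3' is the reverse complement: AGGCGCTCAC.

5'-AGGCGCTCAC-3'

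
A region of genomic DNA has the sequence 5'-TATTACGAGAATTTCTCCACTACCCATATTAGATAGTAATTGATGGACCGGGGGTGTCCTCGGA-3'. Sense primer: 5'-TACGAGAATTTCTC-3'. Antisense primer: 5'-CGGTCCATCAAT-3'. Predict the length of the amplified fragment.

47 bp

The forward primer matches the template at positions 4–17.
Reverse complement of the reverse primer: ATTGATGGACCG. This occurs on the top strand at positions 39–50.
The product runs from position 4 to position 50, so its length is 50 − 4 + 1 = 47 bp.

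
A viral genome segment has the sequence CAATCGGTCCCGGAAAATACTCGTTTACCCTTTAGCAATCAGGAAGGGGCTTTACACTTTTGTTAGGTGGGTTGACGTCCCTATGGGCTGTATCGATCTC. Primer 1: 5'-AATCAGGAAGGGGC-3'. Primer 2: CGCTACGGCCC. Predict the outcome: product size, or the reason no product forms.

No product — primer 2 has no binding site in the template.

Primer 2 (CGCTACGGCCC) does not match the top strand, and its reverse complement GGGCCGTAGCG does not match either.
With no annealing site for primer 2, no amplification occurs.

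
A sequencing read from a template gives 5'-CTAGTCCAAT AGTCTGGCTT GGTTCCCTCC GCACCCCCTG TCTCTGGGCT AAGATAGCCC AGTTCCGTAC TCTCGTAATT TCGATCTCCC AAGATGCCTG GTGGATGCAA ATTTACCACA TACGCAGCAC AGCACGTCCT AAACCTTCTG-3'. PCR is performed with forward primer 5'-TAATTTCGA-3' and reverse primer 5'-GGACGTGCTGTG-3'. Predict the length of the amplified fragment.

The forward primer matches the template at positions 76–84.
The reverse primer's reverse complement is CACAGCACGTCC, which matches the template at positions 128–139.
Product length = (reverse-primer end) − (forward-primer start) + 1 = 139 − 76 + 1 = 64 bp.

64 bp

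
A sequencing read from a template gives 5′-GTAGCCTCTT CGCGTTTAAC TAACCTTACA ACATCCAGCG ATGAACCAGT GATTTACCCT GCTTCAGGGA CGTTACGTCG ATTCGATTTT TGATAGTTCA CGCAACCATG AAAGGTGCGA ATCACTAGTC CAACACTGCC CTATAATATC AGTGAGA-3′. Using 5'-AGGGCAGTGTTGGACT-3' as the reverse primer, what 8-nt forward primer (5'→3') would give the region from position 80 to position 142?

The reverse primer's reverse complement AGTCCAACACTGCCCT matches the template at positions 127–142; the product starts at position 80.
The forward primer is identical to the top strand over positions 80–87: GATTCGAT.

5'-GATTCGAT-3'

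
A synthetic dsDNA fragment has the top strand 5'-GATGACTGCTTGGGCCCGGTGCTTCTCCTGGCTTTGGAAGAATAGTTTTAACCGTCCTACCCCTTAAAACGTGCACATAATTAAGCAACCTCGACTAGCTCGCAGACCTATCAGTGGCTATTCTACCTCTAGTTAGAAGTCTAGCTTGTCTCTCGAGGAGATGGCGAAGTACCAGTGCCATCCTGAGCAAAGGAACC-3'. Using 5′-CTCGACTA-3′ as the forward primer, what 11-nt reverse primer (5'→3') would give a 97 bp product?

5'-TCAGGATGGCA-3'

The forward primer binds at positions 90–97, so a 97 bp product ends at position 90 + 97 − 1 = 186.
The reverse primer anneals to the top strand over positions 176–186, i.e. to TGCCATCCTGA.
Its sequence written 5'→3' is the reverse complement: TCAGGATGGCA.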